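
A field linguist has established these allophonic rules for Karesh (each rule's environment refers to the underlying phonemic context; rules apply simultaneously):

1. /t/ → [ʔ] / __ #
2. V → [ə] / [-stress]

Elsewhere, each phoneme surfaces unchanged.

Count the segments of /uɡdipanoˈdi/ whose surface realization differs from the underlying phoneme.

Segments that undergo a rule: /u/ → [ə] (rule 2); /i/ → [ə] (rule 2); /a/ → [ə] (rule 2); /o/ → [ə] (rule 2).
All other segments surface unchanged.

4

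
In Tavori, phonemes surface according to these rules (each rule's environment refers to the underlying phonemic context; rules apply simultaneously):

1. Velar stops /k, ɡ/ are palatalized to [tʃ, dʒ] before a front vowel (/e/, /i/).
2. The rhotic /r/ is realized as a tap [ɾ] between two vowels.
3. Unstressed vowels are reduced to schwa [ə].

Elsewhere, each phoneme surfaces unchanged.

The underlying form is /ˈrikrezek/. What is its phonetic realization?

/r/ (word-initial) fails the environment for rule 2, so it stays [r].
/i/ (between /r/ and /k/): rule 3 targets it, but not in an unstressed syllable → unchanged [i].
/k/ (between /i/ and /r/): rule 1 targets it, but not before a front vowel → unchanged [k].
/r/ (between /k/ and /e/) is in the target of rule 2 but the environment (between two vowels) is not met → [r].
/e/ (between /r/ and /z/): in an unstressed syllable, so rule 3 applies → [ə].
/z/ (between /e/ and /e/) is unaffected → [z].
/e/ (between /z/ and /k/) occurs in an unstressed syllable → [ə] by rule 3.
/k/ (word-final) fails the environment for rule 1, so it stays [k].

[ˈrikrəzək]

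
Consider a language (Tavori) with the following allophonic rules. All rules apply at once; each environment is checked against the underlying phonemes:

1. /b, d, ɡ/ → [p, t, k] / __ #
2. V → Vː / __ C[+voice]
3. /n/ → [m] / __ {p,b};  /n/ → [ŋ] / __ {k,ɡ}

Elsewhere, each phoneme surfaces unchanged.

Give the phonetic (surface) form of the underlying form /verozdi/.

[veːroːzdi]

/e/ (between /v/ and /r/) occurs before a voiced consonant → [eː] by rule 2.
/o/ meets the environment for rule 2 (before a voiced consonant) → [oː].
/d/ — between /z/ and /i/; rule 1 does not apply here → [d].
/i/ (word-final) fails the environment for rule 2, so it stays [i].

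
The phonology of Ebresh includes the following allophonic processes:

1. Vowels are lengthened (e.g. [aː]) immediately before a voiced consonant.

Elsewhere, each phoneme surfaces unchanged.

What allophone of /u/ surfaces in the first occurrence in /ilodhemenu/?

[u]

/u/ (word-final) is in the target of rule 1 but the environment (before a voiced consonant) is not met → [u].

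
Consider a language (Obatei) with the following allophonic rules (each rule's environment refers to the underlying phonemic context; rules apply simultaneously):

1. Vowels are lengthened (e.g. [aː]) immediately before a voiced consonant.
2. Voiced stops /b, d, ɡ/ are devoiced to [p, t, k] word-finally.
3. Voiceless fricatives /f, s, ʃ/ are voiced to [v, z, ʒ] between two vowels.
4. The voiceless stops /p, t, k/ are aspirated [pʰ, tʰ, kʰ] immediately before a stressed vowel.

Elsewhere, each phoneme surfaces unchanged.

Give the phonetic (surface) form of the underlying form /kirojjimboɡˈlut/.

/k/ (word-initial) fails the environment for rule 4, so it stays [k].
/i/ meets the environment for rule 1 (before a voiced consonant) → [iː].
/r/ (between /i/ and /o/) is unaffected → [r].
/o/ (between /r/ and /j/) occurs before a voiced consonant → [oː] by rule 1.
/j/ (between /o/ and /j/): no rule targets it → [j].
/j/ stays [j].
/i/ (between /j/ and /m/): before a voiced consonant, so rule 1 applies → [iː].
/m/ stays [m].
/b/ (between /m/ and /o/): rule 2 targets it, but not word-finally → unchanged [b].
Rule 1 applies to /o/ (between /b/ and /ɡ/: before a voiced consonant) → [oː].
/ɡ/ (between /o/ and /l/): rule 2 targets it, but not word-finally → unchanged [ɡ].
/l/ (between /ɡ/ and /u/) is unaffected → [l].
/u/ (between /l/ and /t/): rule 1 targets it, but not before a voiced consonant → unchanged [u].
/t/ (word-final) fails the environment for rule 4, so it stays [t].

[kiːroːjjiːmboːɡˈlut]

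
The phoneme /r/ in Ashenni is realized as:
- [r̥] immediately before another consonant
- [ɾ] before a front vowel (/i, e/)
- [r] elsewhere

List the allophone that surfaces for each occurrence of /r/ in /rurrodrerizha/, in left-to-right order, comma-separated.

[r], [r̥], [r], [ɾ], [ɾ]

Occurrence 1 (position 1): no conditioning environment matches → elsewhere allophone [r].
Occurrence 2 (position 3): immediately before another consonant → [r̥].
Occurrence 3 (position 4): no conditioning environment matches → elsewhere allophone [r].
Occurrence 4 (position 7): before a front vowel (/i, e/) → [ɾ].
Occurrence 5 (position 9): before a front vowel (/i, e/) → [ɾ].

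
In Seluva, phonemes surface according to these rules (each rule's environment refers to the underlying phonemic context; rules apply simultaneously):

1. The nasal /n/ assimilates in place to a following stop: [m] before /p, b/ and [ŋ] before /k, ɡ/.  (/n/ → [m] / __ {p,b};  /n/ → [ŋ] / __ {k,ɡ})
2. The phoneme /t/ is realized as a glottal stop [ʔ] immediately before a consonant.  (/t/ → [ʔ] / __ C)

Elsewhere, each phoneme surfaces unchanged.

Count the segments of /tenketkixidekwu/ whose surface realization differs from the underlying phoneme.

Segments that undergo a rule: /n/ → [ŋ] (rule 1); /t/ → [ʔ] (rule 2).
All other segments surface unchanged.

2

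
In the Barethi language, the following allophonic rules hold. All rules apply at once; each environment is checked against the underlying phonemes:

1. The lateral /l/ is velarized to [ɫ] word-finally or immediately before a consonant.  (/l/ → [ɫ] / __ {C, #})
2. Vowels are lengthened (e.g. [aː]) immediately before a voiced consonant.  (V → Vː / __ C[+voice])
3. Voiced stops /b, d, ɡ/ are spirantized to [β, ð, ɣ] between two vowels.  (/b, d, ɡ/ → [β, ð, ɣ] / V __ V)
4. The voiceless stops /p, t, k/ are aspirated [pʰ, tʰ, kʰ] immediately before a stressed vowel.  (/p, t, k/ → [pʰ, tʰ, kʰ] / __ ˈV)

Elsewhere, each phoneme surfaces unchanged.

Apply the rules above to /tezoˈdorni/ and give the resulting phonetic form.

[teːzoːˈðoːrni]

/t/ (word-initial): rule 4 targets it, but not immediately before a stressed vowel → unchanged [t].
Rule 2 applies to /e/ (between /t/ and /z/: before a voiced consonant) → [eː].
/z/ stays [z].
/o/ meets the environment for rule 2 (before a voiced consonant) → [oː].
/d/ — between /o/ and /o/, between two vowels — surfaces as [ð] (rule 3).
Rule 2 applies to /o/ (between /d/ and /r/: before a voiced consonant) → [oː].
/r/ (between /o/ and /n/) is unaffected → [r].
/n/ stays [n].
/i/ (word-final) fails the environment for rule 2, so it stays [i].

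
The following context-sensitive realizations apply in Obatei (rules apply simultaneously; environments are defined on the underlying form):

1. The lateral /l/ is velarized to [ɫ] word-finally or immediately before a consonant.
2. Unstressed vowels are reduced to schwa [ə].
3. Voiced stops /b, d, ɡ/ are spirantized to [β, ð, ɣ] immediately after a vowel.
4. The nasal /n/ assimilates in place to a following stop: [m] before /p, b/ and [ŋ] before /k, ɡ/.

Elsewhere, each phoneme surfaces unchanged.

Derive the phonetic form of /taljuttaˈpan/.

[təɫjəttəˈpan]

/t/ stays [t].
Rule 2 applies to /a/ (between /t/ and /l/: in an unstressed syllable) → [ə].
/l/ (between /a/ and /j/) occurs word-finally or immediately before a consonant → [ɫ] by rule 1.
/j/ stays [j].
Rule 2 applies to /u/ (between /j/ and /t/: in an unstressed syllable) → [ə].
/t/ (between /u/ and /t/): no rule targets it → [t].
/t/ (between /t/ and /a/): no rule targets it → [t].
Rule 2 applies to /a/ (between /t/ and /p/: in an unstressed syllable) → [ə].
/p/ (between /a/ and /a/) is unaffected → [p].
/a/ (between /p/ and /n/) is in the target of rule 2 but the environment (in an unstressed syllable) is not met → [a].
/n/ (word-final): rule 4 targets it, but not before a labial or velar stop → unchanged [n].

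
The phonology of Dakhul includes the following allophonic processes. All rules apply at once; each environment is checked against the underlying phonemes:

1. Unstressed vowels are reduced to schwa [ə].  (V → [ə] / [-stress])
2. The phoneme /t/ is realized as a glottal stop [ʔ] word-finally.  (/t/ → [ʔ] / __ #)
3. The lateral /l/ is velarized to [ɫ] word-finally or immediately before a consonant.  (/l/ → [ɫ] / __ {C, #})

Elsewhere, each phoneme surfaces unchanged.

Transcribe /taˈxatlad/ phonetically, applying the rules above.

/t/ — word-initial; rule 2 does not apply here → [t].
/a/ meets the environment for rule 1 (in an unstressed syllable) → [ə].
/x/ stays [x].
/a/ (between /x/ and /t/) fails the environment for rule 1, so it stays [a].
/t/ (between /a/ and /l/) is in the target of rule 2 but the environment (word-finally) is not met → [t].
/l/ — between /t/ and /a/; rule 3 does not apply here → [l].
/a/ (between /l/ and /d/): in an unstressed syllable, so rule 1 applies → [ə].
/d/ (word-final): no rule targets it → [d].

[təˈxatləd]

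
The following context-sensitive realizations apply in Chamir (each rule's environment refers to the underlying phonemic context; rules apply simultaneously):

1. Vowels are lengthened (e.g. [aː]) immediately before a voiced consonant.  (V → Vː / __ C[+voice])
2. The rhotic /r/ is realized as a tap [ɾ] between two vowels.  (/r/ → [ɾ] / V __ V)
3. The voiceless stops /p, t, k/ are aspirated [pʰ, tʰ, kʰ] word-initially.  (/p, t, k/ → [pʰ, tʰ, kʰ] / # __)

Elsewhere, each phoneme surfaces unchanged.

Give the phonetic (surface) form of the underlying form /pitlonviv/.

/p/ meets the environment for rule 3 (word-initially) → [pʰ].
/i/ (between /p/ and /t/): rule 1 targets it, but not before a voiced consonant → unchanged [i].
/t/ (between /i/ and /l/) fails the environment for rule 3, so it stays [t].
/l/ (between /t/ and /o/): no rule targets it → [l].
/o/ meets the environment for rule 1 (before a voiced consonant) → [oː].
/n/ (between /o/ and /v/) is unaffected → [n].
/v/ (between /n/ and /i/) is unaffected → [v].
Rule 1 applies to /i/ (between /v/ and /v/: before a voiced consonant) → [iː].
/v/ — not in any rule's target class → [v].

[pʰitloːnviːv]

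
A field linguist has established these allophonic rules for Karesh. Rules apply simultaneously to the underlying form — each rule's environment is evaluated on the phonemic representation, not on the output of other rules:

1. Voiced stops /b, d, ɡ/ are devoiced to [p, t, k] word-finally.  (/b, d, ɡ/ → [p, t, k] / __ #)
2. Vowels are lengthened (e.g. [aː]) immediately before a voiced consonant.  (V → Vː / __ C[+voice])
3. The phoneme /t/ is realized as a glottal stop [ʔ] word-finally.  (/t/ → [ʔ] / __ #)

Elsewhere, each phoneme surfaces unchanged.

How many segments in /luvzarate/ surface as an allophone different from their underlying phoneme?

Segments that undergo a rule: /u/ → [uː] (rule 2); /a/ → [aː] (rule 2).
All other segments surface unchanged.

2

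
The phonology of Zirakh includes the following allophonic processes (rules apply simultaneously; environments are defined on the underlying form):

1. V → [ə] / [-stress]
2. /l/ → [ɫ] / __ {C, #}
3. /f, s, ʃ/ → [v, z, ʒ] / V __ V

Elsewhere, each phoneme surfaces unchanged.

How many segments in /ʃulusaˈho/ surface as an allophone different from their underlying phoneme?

Segments that undergo a rule: /u/ → [ə] (rule 1); /u/ → [ə] (rule 1); /s/ → [z] (rule 3); /a/ → [ə] (rule 1).
All other segments surface unchanged.

4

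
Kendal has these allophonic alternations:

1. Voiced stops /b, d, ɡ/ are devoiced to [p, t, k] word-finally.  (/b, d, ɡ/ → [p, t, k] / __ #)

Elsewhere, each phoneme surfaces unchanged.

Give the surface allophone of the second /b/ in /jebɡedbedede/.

/b/ — between /d/ and /e/; rule 1 does not apply here → [b].

[b]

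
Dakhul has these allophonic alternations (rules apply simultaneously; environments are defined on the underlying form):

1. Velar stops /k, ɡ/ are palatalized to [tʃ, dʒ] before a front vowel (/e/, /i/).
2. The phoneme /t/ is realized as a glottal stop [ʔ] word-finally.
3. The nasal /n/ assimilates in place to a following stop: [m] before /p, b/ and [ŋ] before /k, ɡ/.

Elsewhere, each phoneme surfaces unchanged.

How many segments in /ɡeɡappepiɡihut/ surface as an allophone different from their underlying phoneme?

Segments that undergo a rule: /ɡ/ → [dʒ] (rule 1); /ɡ/ → [dʒ] (rule 1); /t/ → [ʔ] (rule 2).
All other segments surface unchanged.

3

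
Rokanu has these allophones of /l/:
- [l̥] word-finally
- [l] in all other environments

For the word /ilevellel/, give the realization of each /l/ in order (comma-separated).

[l], [l], [l], [l̥]

Occurrence 1 (position 2): no conditioning environment matches → elsewhere allophone [l].
Occurrence 2 (position 6): no conditioning environment matches → elsewhere allophone [l].
Occurrence 3 (position 7): no conditioning environment matches → elsewhere allophone [l].
Occurrence 4 (position 9): word-finally → [l̥].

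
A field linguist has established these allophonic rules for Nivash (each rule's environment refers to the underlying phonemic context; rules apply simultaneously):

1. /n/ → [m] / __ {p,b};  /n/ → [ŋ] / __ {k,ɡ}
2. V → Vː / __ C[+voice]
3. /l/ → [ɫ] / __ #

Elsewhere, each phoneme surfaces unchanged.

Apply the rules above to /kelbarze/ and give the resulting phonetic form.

/k/ — not in any rule's target class → [k].
/e/ (between /k/ and /l/) occurs before a voiced consonant → [eː] by rule 2.
/l/ (between /e/ and /b/) fails the environment for rule 3, so it stays [l].
/b/ — not in any rule's target class → [b].
/a/ (between /b/ and /r/): before a voiced consonant, so rule 2 applies → [aː].
/r/ stays [r].
/z/ stays [z].
/e/ (word-final) is in the target of rule 2 but the environment (before a voiced consonant) is not met → [e].

[keːlbaːrze]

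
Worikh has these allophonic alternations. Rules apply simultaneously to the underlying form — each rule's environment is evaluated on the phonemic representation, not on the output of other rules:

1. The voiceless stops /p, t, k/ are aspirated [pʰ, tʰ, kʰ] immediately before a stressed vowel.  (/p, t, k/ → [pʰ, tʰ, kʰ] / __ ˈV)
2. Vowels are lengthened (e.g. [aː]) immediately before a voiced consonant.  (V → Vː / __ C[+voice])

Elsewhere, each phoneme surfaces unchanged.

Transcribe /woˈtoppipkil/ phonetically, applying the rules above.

[woˈtʰoppipkiːl]

/w/ (word-initial) is unaffected → [w].
/o/ — between /w/ and /t/; rule 2 does not apply here → [o].
/t/ (between /o/ and /o/): immediately before a stressed vowel, so rule 1 applies → [tʰ].
/o/ (between /t/ and /p/) fails the environment for rule 2, so it stays [o].
/p/ — between /o/ and /p/; rule 1 does not apply here → [p].
/p/ (between /p/ and /i/): rule 1 targets it, but not immediately before a stressed vowel → unchanged [p].
/i/ (between /p/ and /p/) is in the target of rule 2 but the environment (before a voiced consonant) is not met → [i].
/p/ — between /i/ and /k/; rule 1 does not apply here → [p].
/k/ (between /p/ and /i/) fails the environment for rule 1, so it stays [k].
/i/ meets the environment for rule 2 (before a voiced consonant) → [iː].
/l/ stays [l].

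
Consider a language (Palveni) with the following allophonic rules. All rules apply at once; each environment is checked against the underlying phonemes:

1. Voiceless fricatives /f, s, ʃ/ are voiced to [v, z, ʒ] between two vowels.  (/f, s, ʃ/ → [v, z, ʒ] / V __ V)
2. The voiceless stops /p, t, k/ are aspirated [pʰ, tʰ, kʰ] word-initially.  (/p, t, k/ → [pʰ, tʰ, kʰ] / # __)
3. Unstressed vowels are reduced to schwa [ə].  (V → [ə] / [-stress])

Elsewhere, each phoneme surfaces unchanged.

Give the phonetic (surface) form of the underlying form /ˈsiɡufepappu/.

[ˈsiɡəvəpəppə]

/s/ — word-initial; rule 1 does not apply here → [s].
/i/ (between /s/ and /ɡ/) is in the target of rule 3 but the environment (in an unstressed syllable) is not met → [i].
/ɡ/ — not in any rule's target class → [ɡ].
/u/ (between /ɡ/ and /f/) occurs in an unstressed syllable → [ə] by rule 3.
Rule 1 applies to /f/ (between /u/ and /e/: between two vowels) → [v].
/e/ (between /f/ and /p/) occurs in an unstressed syllable → [ə] by rule 3.
/p/ (between /e/ and /a/): rule 2 targets it, but not word-initially → unchanged [p].
/a/ (between /p/ and /p/): in an unstressed syllable, so rule 3 applies → [ə].
/p/ (between /a/ and /p/) is in the target of rule 2 but the environment (word-initially) is not met → [p].
/p/ (between /p/ and /u/) fails the environment for rule 2, so it stays [p].
Rule 3 applies to /u/ (word-final: in an unstressed syllable) → [ə].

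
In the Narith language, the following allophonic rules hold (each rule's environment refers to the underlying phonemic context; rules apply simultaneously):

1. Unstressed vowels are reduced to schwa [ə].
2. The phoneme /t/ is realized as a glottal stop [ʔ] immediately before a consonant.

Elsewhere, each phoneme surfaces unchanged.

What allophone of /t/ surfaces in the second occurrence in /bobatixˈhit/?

[t]

/t/ (word-final) fails the environment for rule 2, so it stays [t].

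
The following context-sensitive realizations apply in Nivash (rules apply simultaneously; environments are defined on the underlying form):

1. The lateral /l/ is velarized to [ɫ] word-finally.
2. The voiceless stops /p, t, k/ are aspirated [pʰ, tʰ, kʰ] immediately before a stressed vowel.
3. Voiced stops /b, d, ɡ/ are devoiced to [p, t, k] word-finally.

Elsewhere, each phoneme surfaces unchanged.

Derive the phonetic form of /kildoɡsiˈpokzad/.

[kildoɡsiˈpʰokzat]

/k/ — word-initial; rule 2 does not apply here → [k].
/i/ (between /k/ and /l/): no rule targets it → [i].
/l/ (between /i/ and /d/) fails the environment for rule 1, so it stays [l].
/d/ (between /l/ and /o/): rule 3 targets it, but not word-finally → unchanged [d].
/o/ (between /d/ and /ɡ/) is unaffected → [o].
/ɡ/ (between /o/ and /s/) fails the environment for rule 3, so it stays [ɡ].
/s/ — not in any rule's target class → [s].
/i/ (between /s/ and /p/): no rule targets it → [i].
Rule 2 applies to /p/ (between /i/ and /o/: immediately before a stressed vowel) → [pʰ].
/o/ — not in any rule's target class → [o].
/k/ (between /o/ and /z/) is in the target of rule 2 but the environment (immediately before a stressed vowel) is not met → [k].
/z/ stays [z].
/a/ (between /z/ and /d/) is unaffected → [a].
/d/ meets the environment for rule 3 (word-finally) → [t].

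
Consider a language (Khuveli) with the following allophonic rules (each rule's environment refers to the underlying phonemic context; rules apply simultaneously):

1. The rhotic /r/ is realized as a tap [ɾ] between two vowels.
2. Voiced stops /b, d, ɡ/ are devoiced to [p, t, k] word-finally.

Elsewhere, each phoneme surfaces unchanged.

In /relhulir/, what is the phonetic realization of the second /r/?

/r/ — word-final; rule 1 does not apply here → [r].

[r]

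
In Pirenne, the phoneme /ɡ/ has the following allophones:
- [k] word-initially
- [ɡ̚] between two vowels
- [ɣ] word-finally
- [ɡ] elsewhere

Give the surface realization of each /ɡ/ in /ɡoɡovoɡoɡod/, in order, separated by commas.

[k], [ɡ̚], [ɡ̚], [ɡ̚]

Occurrence 1 (position 1): word-initially → [k].
Occurrence 2 (position 3): between two vowels → [ɡ̚].
Occurrence 3 (position 7): between two vowels → [ɡ̚].
Occurrence 4 (position 9): between two vowels → [ɡ̚].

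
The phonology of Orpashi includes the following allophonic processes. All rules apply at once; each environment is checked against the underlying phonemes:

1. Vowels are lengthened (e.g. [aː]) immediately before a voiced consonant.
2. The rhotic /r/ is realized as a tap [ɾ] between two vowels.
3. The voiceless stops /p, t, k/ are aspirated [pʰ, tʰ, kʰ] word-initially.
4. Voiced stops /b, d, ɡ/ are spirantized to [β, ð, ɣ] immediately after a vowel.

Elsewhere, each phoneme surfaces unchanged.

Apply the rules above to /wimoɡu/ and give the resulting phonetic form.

Rule 1 applies to /i/ (between /w/ and /m/: before a voiced consonant) → [iː].
/o/ meets the environment for rule 1 (before a voiced consonant) → [oː].
/ɡ/ (between /o/ and /u/): immediately after a vowel, so rule 4 applies → [ɣ].
/u/ (word-final) fails the environment for rule 1, so it stays [u].

[wiːmoːɣu]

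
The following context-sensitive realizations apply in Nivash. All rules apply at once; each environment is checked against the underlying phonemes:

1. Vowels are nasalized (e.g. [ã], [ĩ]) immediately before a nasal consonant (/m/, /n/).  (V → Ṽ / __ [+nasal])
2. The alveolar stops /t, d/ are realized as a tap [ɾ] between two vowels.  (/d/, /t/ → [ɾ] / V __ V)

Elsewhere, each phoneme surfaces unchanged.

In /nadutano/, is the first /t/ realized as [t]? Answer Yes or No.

No

/t/ (between /u/ and /a/): between two vowels, so rule 2 applies → [ɾ].
The actual realization is [ɾ], not [t].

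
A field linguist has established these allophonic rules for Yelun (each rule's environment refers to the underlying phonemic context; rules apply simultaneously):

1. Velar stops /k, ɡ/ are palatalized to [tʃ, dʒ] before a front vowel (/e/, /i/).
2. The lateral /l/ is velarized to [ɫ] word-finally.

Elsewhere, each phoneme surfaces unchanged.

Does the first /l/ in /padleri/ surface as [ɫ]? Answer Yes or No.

No

/l/ (between /d/ and /e/) is in the target of rule 2 but the environment (word-finally) is not met → [l].
The actual realization is [l], not [ɫ].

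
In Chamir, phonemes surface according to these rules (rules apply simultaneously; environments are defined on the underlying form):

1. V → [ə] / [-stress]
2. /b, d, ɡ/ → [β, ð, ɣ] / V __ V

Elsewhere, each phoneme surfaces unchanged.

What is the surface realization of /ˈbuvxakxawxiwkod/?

/b/ (word-initial): rule 2 targets it, but not between two vowels → unchanged [b].
/u/ — between /b/ and /v/; rule 1 does not apply here → [u].
/v/ — not in any rule's target class → [v].
/x/ — not in any rule's target class → [x].
Rule 1 applies to /a/ (between /x/ and /k/: in an unstressed syllable) → [ə].
/k/ (between /a/ and /x/): no rule targets it → [k].
/x/ stays [x].
Rule 1 applies to /a/ (between /x/ and /w/: in an unstressed syllable) → [ə].
/w/ (between /a/ and /x/): no rule targets it → [w].
/x/ stays [x].
/i/ — between /x/ and /w/, in an unstressed syllable — surfaces as [ə] (rule 1).
/w/ — not in any rule's target class → [w].
/k/ (between /w/ and /o/) is unaffected → [k].
/o/ meets the environment for rule 1 (in an unstressed syllable) → [ə].
/d/ (word-final) is in the target of rule 2 but the environment (between two vowels) is not met → [d].

[ˈbuvxəkxəwxəwkəd]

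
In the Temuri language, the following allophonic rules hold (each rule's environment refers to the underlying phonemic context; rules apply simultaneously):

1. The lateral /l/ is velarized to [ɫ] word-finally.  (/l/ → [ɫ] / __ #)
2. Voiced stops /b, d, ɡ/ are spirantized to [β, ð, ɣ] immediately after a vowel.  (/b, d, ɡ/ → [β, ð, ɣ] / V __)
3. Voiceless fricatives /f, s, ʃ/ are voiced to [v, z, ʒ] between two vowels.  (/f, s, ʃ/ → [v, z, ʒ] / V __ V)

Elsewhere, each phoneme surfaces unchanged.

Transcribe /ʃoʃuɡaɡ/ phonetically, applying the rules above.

[ʃoʒuɣaɣ]

/ʃ/ (word-initial): rule 3 targets it, but not between two vowels → unchanged [ʃ].
/ʃ/ (between /o/ and /u/): between two vowels, so rule 3 applies → [ʒ].
/ɡ/ (between /u/ and /a/): immediately after a vowel, so rule 2 applies → [ɣ].
/ɡ/ (word-final): immediately after a vowel, so rule 2 applies → [ɣ].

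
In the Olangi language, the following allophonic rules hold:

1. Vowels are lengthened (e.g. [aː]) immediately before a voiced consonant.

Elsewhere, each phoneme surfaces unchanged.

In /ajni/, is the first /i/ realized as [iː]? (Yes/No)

/i/ — word-final; rule 1 does not apply here → [i].
The actual realization is [i], not [iː].

No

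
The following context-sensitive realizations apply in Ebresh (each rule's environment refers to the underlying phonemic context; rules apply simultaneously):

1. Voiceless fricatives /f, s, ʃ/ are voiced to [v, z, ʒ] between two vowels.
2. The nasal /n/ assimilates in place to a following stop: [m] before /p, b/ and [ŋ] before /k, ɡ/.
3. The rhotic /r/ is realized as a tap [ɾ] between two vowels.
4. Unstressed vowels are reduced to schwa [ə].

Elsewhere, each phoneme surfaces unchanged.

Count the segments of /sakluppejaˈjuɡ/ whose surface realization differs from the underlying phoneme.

Segments that undergo a rule: /a/ → [ə] (rule 4); /u/ → [ə] (rule 4); /e/ → [ə] (rule 4); /a/ → [ə] (rule 4).
All other segments surface unchanged.

4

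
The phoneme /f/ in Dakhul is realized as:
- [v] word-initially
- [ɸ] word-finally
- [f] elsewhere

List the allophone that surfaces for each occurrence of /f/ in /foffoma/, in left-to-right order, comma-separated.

[v], [f], [f]

Occurrence 1 (position 1): word-initially → [v].
Occurrence 2 (position 3): no conditioning environment matches → elsewhere allophone [f].
Occurrence 3 (position 4): no conditioning environment matches → elsewhere allophone [f].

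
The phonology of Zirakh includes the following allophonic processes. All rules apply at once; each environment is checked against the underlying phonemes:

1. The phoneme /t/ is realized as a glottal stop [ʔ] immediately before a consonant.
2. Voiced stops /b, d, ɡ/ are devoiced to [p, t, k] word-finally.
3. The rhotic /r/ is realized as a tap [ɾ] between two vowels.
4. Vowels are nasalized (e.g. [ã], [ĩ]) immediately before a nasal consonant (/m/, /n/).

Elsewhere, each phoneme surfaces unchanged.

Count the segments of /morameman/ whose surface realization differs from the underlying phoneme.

Segments that undergo a rule: /r/ → [ɾ] (rule 3); /a/ → [ã] (rule 4); /e/ → [ẽ] (rule 4); /a/ → [ã] (rule 4).
All other segments surface unchanged.

4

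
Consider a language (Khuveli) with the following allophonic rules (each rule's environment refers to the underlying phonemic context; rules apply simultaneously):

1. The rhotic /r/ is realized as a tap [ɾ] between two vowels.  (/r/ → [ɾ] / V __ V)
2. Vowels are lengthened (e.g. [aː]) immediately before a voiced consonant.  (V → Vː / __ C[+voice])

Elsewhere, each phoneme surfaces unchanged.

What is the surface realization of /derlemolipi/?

[deːrleːmoːlipi]

/d/ (word-initial) is unaffected → [d].
/e/ — between /d/ and /r/, before a voiced consonant — surfaces as [eː] (rule 2).
/r/ (between /e/ and /l/) fails the environment for rule 1, so it stays [r].
/l/ stays [l].
/e/ (between /l/ and /m/): before a voiced consonant, so rule 2 applies → [eː].
/m/ (between /e/ and /o/) is unaffected → [m].
/o/ (between /m/ and /l/): before a voiced consonant, so rule 2 applies → [oː].
/l/ stays [l].
/i/ (between /l/ and /p/) is in the target of rule 2 but the environment (before a voiced consonant) is not met → [i].
/p/ — not in any rule's target class → [p].
/i/ — word-final; rule 2 does not apply here → [i].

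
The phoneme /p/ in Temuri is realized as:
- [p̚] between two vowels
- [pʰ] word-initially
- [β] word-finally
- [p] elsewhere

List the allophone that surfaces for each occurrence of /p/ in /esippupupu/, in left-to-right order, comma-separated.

Occurrence 1 (position 4): no conditioning environment matches → elsewhere allophone [p].
Occurrence 2 (position 5): no conditioning environment matches → elsewhere allophone [p].
Occurrence 3 (position 7): between two vowels → [p̚].
Occurrence 4 (position 9): between two vowels → [p̚].

[p], [p], [p̚], [p̚]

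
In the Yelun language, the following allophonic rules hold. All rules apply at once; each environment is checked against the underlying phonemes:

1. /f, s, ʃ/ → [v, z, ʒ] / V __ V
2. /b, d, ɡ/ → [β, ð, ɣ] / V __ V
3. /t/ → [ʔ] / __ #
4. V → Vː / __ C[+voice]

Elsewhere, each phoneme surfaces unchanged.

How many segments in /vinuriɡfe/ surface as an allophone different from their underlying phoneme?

3

Segments that undergo a rule: /i/ → [iː] (rule 4); /u/ → [uː] (rule 4); /i/ → [iː] (rule 4).
All other segments surface unchanged.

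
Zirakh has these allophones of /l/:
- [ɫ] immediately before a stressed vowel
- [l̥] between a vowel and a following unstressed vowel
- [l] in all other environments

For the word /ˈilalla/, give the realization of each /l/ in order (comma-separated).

Occurrence 1 (position 2): between a vowel and a following unstressed vowel → [l̥].
Occurrence 2 (position 4): no conditioning environment matches → elsewhere allophone [l].
Occurrence 3 (position 5): no conditioning environment matches → elsewhere allophone [l].

[l̥], [l], [l]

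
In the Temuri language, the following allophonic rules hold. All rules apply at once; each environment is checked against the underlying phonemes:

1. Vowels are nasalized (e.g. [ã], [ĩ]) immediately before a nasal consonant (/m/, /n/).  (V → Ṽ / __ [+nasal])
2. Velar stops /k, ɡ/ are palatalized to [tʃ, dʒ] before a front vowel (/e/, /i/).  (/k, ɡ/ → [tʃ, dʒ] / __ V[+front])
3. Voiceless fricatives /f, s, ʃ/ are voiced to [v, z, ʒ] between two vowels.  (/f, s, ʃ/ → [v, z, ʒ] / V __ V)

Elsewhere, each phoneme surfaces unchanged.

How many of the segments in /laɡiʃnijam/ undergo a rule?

2

Segments that undergo a rule: /ɡ/ → [dʒ] (rule 2); /a/ → [ã] (rule 1).
All other segments surface unchanged.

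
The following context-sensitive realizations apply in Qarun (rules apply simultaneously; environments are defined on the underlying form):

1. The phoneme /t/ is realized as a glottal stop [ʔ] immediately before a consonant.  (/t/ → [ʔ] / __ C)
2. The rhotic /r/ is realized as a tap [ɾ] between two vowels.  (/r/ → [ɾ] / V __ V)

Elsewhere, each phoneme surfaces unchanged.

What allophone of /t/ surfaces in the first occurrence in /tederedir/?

/t/ (word-initial) fails the environment for rule 1, so it stays [t].

[t]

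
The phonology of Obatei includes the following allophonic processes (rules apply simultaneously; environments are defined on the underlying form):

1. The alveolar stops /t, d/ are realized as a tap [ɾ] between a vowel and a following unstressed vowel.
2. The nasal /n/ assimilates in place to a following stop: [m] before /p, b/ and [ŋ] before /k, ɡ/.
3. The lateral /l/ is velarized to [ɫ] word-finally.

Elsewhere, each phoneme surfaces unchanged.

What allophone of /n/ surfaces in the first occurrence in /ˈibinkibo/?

[ŋ]

Rule 2 applies to /n/ (between /i/ and /k/: before a labial or velar stop) → [ŋ].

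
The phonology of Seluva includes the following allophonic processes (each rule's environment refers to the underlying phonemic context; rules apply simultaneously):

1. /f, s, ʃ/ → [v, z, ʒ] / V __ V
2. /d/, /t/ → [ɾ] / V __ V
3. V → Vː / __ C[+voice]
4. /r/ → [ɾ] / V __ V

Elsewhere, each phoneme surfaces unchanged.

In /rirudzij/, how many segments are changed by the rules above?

4

Segments that undergo a rule: /i/ → [iː] (rule 3); /r/ → [ɾ] (rule 4); /u/ → [uː] (rule 3); /i/ → [iː] (rule 3).
All other segments surface unchanged.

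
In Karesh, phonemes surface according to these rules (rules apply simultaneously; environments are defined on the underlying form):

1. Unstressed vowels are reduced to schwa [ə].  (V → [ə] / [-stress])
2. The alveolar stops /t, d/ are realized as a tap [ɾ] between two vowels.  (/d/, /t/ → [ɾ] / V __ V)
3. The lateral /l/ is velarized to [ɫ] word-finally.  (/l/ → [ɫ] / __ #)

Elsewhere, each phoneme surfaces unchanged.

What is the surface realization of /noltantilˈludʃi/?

[nəltəntəlˈludʃə]

/n/ (word-initial) is unaffected → [n].
/o/ (between /n/ and /l/) occurs in an unstressed syllable → [ə] by rule 1.
/l/ (between /o/ and /t/) fails the environment for rule 3, so it stays [l].
/t/ (between /l/ and /a/) fails the environment for rule 2, so it stays [t].
/a/ meets the environment for rule 1 (in an unstressed syllable) → [ə].
/n/ (between /a/ and /t/) is unaffected → [n].
/t/ (between /n/ and /i/): rule 2 targets it, but not between two vowels → unchanged [t].
Rule 1 applies to /i/ (between /t/ and /l/: in an unstressed syllable) → [ə].
/l/ — between /i/ and /l/; rule 3 does not apply here → [l].
/l/ (between /l/ and /u/) fails the environment for rule 3, so it stays [l].
/u/ (between /l/ and /d/): rule 1 targets it, but not in an unstressed syllable → unchanged [u].
/d/ (between /u/ and /ʃ/): rule 2 targets it, but not between two vowels → unchanged [d].
/ʃ/ stays [ʃ].
Rule 1 applies to /i/ (word-final: in an unstressed syllable) → [ə].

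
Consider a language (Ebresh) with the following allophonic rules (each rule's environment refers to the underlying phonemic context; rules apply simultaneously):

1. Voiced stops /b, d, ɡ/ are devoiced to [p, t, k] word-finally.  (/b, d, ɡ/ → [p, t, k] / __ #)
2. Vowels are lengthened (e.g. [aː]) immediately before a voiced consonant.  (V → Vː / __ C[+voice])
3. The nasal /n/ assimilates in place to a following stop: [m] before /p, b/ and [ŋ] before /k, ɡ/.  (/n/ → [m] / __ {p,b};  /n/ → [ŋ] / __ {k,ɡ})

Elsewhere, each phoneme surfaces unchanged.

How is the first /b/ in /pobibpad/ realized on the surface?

[b]

/b/ (between /o/ and /i/) is in the target of rule 1 but the environment (word-finally) is not met → [b].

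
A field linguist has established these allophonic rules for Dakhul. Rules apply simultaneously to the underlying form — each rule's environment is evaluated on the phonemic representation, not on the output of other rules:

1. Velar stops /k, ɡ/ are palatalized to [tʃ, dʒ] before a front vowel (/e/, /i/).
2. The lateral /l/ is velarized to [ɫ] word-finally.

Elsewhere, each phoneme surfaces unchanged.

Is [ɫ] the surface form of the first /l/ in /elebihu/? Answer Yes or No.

/l/ (between /e/ and /e/) is in the target of rule 2 but the environment (word-finally) is not met → [l].
The actual realization is [l], not [ɫ].

No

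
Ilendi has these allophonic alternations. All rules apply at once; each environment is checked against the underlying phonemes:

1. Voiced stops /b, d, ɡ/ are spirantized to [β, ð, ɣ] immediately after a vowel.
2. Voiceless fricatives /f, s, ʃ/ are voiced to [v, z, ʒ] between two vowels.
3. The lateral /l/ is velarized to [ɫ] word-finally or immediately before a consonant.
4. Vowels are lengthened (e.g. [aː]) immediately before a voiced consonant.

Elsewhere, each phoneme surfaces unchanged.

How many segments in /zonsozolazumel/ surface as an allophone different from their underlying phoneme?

7

Segments that undergo a rule: /o/ → [oː] (rule 4); /o/ → [oː] (rule 4); /o/ → [oː] (rule 4); /a/ → [aː] (rule 4); /u/ → [uː] (rule 4); /e/ → [eː] (rule 4); /l/ → [ɫ] (rule 3).
All other segments surface unchanged.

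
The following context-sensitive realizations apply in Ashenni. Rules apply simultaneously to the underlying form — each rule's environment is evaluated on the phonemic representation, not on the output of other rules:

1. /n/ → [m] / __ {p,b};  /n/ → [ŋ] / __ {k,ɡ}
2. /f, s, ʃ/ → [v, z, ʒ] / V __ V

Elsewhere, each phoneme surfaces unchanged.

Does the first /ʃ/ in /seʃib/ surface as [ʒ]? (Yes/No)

/ʃ/ — between /e/ and /i/, between two vowels — surfaces as [ʒ] (rule 2).
The actual realization is [ʒ], which matches [ʒ].

Yes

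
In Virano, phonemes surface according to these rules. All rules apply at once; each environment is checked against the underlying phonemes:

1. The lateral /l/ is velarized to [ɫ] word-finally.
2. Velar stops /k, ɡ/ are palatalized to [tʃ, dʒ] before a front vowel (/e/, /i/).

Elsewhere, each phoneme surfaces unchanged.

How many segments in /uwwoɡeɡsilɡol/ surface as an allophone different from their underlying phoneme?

Segments that undergo a rule: /ɡ/ → [dʒ] (rule 2); /l/ → [ɫ] (rule 1).
All other segments surface unchanged.

2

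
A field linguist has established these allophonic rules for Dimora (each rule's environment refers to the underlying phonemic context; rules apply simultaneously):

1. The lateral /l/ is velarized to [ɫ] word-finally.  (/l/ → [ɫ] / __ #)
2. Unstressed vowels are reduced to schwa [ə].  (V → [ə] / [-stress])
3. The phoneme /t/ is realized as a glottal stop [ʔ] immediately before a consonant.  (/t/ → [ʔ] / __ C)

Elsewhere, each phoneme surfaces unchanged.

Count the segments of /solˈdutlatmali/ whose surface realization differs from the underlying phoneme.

Segments that undergo a rule: /o/ → [ə] (rule 2); /t/ → [ʔ] (rule 3); /a/ → [ə] (rule 2); /t/ → [ʔ] (rule 3); /a/ → [ə] (rule 2); /i/ → [ə] (rule 2).
All other segments surface unchanged.

6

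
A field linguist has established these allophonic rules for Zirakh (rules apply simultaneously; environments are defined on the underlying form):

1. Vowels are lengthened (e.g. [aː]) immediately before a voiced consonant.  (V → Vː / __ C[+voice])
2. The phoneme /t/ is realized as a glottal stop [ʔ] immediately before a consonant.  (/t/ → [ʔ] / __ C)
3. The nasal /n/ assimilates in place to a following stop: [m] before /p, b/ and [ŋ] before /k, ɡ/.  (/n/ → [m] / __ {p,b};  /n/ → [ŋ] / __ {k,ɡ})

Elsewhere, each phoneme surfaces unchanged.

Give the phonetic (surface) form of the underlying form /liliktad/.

/l/ — not in any rule's target class → [l].
Rule 1 applies to /i/ (between /l/ and /l/: before a voiced consonant) → [iː].
/l/ (between /i/ and /i/): no rule targets it → [l].
/i/ (between /l/ and /k/): rule 1 targets it, but not before a voiced consonant → unchanged [i].
/k/ — not in any rule's target class → [k].
/t/ (between /k/ and /a/): rule 2 targets it, but not immediately before a consonant → unchanged [t].
/a/ meets the environment for rule 1 (before a voiced consonant) → [aː].
/d/ (word-final) is unaffected → [d].

[liːliktaːd]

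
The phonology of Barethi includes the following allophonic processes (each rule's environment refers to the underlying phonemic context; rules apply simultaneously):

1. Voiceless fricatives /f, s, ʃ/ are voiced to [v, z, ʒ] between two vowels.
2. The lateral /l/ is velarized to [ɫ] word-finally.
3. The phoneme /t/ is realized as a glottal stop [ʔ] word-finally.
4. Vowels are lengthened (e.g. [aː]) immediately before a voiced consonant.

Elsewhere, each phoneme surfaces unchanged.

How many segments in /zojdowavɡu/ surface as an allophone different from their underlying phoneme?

Segments that undergo a rule: /o/ → [oː] (rule 4); /o/ → [oː] (rule 4); /a/ → [aː] (rule 4).
All other segments surface unchanged.

3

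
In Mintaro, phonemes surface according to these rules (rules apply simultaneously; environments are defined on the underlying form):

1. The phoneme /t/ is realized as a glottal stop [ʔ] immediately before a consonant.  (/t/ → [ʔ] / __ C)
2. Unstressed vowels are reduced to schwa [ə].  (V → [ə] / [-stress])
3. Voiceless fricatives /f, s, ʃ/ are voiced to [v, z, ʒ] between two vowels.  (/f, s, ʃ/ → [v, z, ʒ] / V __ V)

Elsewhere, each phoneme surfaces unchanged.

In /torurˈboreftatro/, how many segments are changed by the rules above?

Segments that undergo a rule: /o/ → [ə] (rule 2); /u/ → [ə] (rule 2); /e/ → [ə] (rule 2); /a/ → [ə] (rule 2); /t/ → [ʔ] (rule 1); /o/ → [ə] (rule 2).
All other segments surface unchanged.

6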